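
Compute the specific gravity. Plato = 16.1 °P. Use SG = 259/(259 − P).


SG = 259/(259 − 16.1)

1.0663


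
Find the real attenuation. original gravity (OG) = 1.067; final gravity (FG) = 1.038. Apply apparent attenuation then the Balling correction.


AA = (OG−FG)/(OG−1)·100;  RA = AA·0.8192
AA = (1.067 − 1.038)/(1.067 − 1)·100 = 43.2836
RA = 43.2836·0.8192

35.4579 %


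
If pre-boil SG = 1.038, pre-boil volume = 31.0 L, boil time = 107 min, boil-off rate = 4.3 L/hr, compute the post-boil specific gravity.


V_post = V_pre − rate·(t/60);  SG_post = 1 + (SG_pre−1)·V_pre/V_post
V_post = 31.0 − 4.3·(107/60) = 23.3317
SG_post = 1 + (1.038 − 1)·31.0/23.3317

1.0505


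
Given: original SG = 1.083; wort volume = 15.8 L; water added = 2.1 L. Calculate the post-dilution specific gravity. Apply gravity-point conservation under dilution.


SG_new = 1 + (SG_old − 1)·V_old/(V_old + V_water)
pts = (1.083 − 1)·1000·15.8/(15.8 + 2.1) = 73.2626
SG_new = 1 + 73.2626/1000

1.0733


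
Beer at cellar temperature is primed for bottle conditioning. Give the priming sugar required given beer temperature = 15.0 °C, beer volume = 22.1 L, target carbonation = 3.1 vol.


residual = 14.695·(0.01821 + 0.09011·e^(−0.04·T));  sugar = (target − residual)·4.0·V
residual = 14.695·(0.01821 + 0.09011·e^(−0.04·15.0)) = 0.9943
sugar = (3.1 − 0.9943)·4.0·22.1

186.1427 g


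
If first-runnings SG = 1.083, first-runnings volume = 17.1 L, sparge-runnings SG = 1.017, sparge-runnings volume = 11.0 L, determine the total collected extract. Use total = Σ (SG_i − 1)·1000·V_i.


first = (1.083 − 1)·1000·17.1 = 1419.3000
sparge = (1.017 − 1)·1000·11.0 = 187.0000
total = 1419.3000 + 187.0000

1606.3000 gravity·L


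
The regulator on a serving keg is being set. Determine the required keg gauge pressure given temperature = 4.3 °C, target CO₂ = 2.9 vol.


psi = vols/(0.01821 + 0.09011·e^(−0.04·T)) − 14.695
psi = 2.9/(0.01821 + 0.09011·e^(−0.04·4.3)) − 14.695

16.1296 psi


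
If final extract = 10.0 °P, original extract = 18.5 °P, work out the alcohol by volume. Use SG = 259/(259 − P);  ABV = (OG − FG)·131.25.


OG = 259/(259 − 18.5) = 1.0769
FG = 259/(259 − 10.0) = 1.0402
ABV = (1.0769 − 1.0402)·131.25

4.8251 % ABV


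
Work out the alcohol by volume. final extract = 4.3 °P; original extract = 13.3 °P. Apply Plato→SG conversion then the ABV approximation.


SG = 259/(259 − P);  ABV = (OG − FG)·131.25
OG = 259/(259 − 13.3) = 1.0541
FG = 259/(259 − 4.3) = 1.0169
ABV = (1.0541 − 1.0169)·131.25

4.8889 % ABV


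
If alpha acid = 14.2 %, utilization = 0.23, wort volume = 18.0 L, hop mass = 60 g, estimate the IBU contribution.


IBU = (α/100)·mass·U·1000 / V
IBU = (14.2/100)·60·0.23·1000 / 18.0

108.8667 IBU


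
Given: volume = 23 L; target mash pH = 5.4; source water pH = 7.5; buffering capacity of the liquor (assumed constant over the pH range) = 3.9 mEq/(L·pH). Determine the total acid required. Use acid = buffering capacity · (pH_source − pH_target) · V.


acid = 3.9 · (7.5 − 5.4) · 23

188.3700 mEq


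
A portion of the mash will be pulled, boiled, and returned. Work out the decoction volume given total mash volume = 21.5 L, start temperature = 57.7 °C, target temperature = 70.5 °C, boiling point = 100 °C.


V_dec = V_total·(T_target − T_start)/(T_boil − T_start)
V_dec = 21.5·(70.5 − 57.7)/(100 − 57.7)

6.5059 L


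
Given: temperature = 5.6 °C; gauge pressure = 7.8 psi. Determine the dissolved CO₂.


vols = (P + 14.695)·(0.01821 + 0.09011·e^(−0.04·T))
vols = (7.8 + 14.695)·(0.01821 + 0.09011·e^(−0.04·5.6))

2.0299 volumes


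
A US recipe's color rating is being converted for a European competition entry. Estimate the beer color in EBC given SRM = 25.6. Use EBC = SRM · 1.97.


EBC = 25.6 · 1.97

50.4320 EBC


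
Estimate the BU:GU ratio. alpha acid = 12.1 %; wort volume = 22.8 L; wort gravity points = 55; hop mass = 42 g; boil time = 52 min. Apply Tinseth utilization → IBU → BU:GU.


U = 1.65·0.000125^(GP/1000)·(1−e^(−0.04t))/4.15;  IBU = (α/100)·m·U·1000/V;  BU:GU = IBU/GP
U = 1.65·0.000125^(55/1000)·(1−e^(−0.04·52))/4.15 = 0.2122
IBU = (12.1/100)·42·0.2122·1000/22.8 = 47.3051
BU:GU = 47.3051/55

0.8601


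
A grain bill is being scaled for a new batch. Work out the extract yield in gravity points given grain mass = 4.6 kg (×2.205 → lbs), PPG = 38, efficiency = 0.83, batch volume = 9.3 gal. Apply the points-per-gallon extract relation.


points = lbs × PPG × eff / vol
lbs = 4.6 × 2.205 = 10.1430
points = 10.1430 × 38 × 0.83 / 9.3

34.3989 points


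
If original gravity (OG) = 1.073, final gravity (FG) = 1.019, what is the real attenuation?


AA = (OG−FG)/(OG−1)·100;  RA = AA·0.8192
AA = (1.073 − 1.019)/(1.073 − 1)·100 = 73.9726
RA = 73.9726·0.8192

60.5984 %


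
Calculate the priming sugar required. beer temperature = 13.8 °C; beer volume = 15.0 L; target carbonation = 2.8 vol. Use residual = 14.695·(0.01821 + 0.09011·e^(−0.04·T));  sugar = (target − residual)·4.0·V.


residual = 14.695·(0.01821 + 0.09011·e^(−0.04·13.8)) = 1.0300
sugar = (2.8 − 1.0300)·4.0·15.0

106.1972 g


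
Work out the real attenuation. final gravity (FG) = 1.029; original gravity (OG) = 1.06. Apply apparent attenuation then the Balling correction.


AA = (OG−FG)/(OG−1)·100;  RA = AA·0.8192
AA = (1.06 − 1.029)/(1.06 − 1)·100 = 51.6667
RA = 51.6667·0.8192

42.3253 %


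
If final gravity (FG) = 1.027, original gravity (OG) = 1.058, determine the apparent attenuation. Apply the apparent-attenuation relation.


AA = (OG − FG)/(OG − 1) · 100
AA = (1.058 − 1.027)/(1.058 − 1) · 100

53.4483 %


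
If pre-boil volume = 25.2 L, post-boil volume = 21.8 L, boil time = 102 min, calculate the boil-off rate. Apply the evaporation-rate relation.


rate = (V_pre − V_post) / (t_min/60)
rate = (25.2 − 21.8) / (102/60)

2.0000 L/hr


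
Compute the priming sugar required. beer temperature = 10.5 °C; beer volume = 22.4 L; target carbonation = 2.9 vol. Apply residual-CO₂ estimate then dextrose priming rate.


residual = 14.695·(0.01821 + 0.09011·e^(−0.04·T));  sugar = (target − residual)·4.0·V
residual = 14.695·(0.01821 + 0.09011·e^(−0.04·10.5)) = 1.1376
sugar = (2.9 − 1.1376)·4.0·22.4

157.9079 g


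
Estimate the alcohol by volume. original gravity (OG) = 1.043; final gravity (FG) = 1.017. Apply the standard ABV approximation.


ABV = (OG − FG) · 131.25
ABV = (1.043 − 1.017) · 131.25

3.4125 % ABV


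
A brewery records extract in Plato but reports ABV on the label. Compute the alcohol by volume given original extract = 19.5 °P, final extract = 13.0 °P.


SG = 259/(259 − P);  ABV = (OG − FG)·131.25
OG = 259/(259 − 19.5) = 1.0814
FG = 259/(259 − 13.0) = 1.0528
ABV = (1.0814 − 1.0528)·131.25

3.7504 % ABV


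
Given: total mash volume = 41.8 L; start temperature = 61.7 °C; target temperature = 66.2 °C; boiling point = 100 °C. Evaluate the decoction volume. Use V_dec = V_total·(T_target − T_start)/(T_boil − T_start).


V_dec = 41.8·(66.2 − 61.7)/(100 − 61.7)

4.9112 L


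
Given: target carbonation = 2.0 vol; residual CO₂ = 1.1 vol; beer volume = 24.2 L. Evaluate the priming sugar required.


sugar = (target − residual)·4.0·V
sugar = (2.0 − 1.1)·4.0·24.2

87.1200 g


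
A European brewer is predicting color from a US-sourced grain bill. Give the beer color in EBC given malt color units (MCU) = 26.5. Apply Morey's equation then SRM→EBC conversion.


SRM = 1.4922·MCU^0.6859;  EBC = SRM·1.97
SRM = 1.4922·26.5^0.6859 = 14.1264
EBC = 14.1264·1.97

27.8290 EBC


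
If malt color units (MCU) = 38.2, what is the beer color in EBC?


SRM = 1.4922·MCU^0.6859;  EBC = SRM·1.97
SRM = 1.4922·38.2^0.6859 = 18.1537
EBC = 18.1537·1.97

35.7627 EBC


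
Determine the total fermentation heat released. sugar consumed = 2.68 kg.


Q = m_sugar · 590 kJ/kg
Q = 2.68 · 590

1581.2000 kJ


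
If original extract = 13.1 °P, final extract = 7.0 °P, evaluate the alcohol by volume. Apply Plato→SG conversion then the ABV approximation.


SG = 259/(259 − P);  ABV = (OG − FG)·131.25
OG = 259/(259 − 13.1) = 1.0533
FG = 259/(259 − 7.0) = 1.0278
ABV = (1.0533 − 1.0278)·131.25

3.3463 % ABV


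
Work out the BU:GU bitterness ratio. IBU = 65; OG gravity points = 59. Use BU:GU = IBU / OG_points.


BU:GU = 65 / 59

1.1017


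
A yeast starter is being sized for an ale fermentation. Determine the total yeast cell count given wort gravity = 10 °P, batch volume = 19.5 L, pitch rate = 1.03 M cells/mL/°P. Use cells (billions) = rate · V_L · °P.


cells = 1.03 · 19.5 · 10

200.8500 billion cells


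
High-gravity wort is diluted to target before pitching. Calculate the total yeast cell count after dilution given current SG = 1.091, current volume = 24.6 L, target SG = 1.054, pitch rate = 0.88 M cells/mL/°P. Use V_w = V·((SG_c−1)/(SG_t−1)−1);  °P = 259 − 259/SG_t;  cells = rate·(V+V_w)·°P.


V_w = 24.6·((1.091−1)/(1.054−1)−1) = 16.8556
V_final = 24.6 + 16.8556 = 41.4556
°P = 259 − 259/1.054 = 13.2694
cells = 0.88·41.4556·13.2694

484.0813 billion cells


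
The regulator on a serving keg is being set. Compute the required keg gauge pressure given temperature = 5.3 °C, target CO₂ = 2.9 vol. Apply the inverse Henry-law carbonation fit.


psi = vols/(0.01821 + 0.09011·e^(−0.04·T)) − 14.695
psi = 2.9/(0.01821 + 0.09011·e^(−0.04·5.3)) − 14.695

17.1361 psi


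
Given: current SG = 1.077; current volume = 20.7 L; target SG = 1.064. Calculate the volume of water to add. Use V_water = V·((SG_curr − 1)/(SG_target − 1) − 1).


V_water = 20.7·((1.077 − 1)/(1.064 − 1) − 1)

4.2047 L


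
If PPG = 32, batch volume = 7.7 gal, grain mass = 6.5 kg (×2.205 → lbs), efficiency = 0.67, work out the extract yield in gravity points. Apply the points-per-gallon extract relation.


points = lbs × PPG × eff / vol
lbs = 6.5 × 2.205 = 14.3325
points = 14.3325 × 32 × 0.67 / 7.7

39.9076 points


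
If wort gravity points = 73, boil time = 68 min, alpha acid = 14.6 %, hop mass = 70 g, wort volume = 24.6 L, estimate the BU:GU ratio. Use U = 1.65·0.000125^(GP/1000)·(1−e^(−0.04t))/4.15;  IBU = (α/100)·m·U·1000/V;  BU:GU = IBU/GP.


U = 1.65·0.000125^(73/1000)·(1−e^(−0.04·68))/4.15 = 0.1927
IBU = (14.6/100)·70·0.1927·1000/24.6 = 80.0629
BU:GU = 80.0629/73

1.0968


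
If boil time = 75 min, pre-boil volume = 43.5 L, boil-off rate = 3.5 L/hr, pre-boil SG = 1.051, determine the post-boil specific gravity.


V_post = V_pre − rate·(t/60);  SG_post = 1 + (SG_pre−1)·V_pre/V_post
V_post = 43.5 − 3.5·(75/60) = 39.1250
SG_post = 1 + (1.051 − 1)·43.5/39.1250

1.0567


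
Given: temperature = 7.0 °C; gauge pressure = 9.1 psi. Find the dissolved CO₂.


vols = (P + 14.695)·(0.01821 + 0.09011·e^(−0.04·T))
vols = (9.1 + 14.695)·(0.01821 + 0.09011·e^(−0.04·7.0))

2.0538 volumes


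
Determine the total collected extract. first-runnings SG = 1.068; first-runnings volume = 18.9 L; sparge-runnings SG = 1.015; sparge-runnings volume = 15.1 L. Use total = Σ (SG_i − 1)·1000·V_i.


first = (1.068 − 1)·1000·18.9 = 1285.2000
sparge = (1.015 − 1)·1000·15.1 = 226.5000
total = 1285.2000 + 226.5000

1511.7000 gravity·L


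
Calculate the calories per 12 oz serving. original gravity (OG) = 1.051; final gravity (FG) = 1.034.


ABW = (OG−FG)·131.25·0.79/FG;  °P = 259 − 259/SG (for OG→OE and FG→AE);  RE = 0.1808·OE + 0.8192·AE;  Cal = (6.9·ABW + 4·(RE−0.1))·FG·3.55
ABW = (1.051 − 1.034)·131.25·0.79/1.034 = 1.7047
OE = 259 − 259/1.051 = 12.5680 °P
AE = 259 − 259/1.034 = 8.5164 °P
RE = 0.1808·12.5680 + 0.8192·8.5164 = 9.2490 °P
Cal = (6.9·1.7047 + 4·(9.2490−0.1))·1.034·3.55

177.5095 kcal


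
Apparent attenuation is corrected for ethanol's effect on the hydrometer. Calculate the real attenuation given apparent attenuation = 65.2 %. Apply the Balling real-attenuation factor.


RA = AA · 0.8192
RA = 65.2 · 0.8192

53.4118 %


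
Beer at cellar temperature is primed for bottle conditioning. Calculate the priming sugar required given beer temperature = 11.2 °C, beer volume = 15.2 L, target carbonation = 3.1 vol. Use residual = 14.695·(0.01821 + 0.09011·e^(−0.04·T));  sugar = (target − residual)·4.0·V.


residual = 14.695·(0.01821 + 0.09011·e^(−0.04·11.2)) = 1.1136
sugar = (3.1 − 1.1136)·4.0·15.2

120.7724 g


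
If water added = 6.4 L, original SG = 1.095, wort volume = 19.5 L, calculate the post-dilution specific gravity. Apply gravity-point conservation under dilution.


SG_new = 1 + (SG_old − 1)·V_old/(V_old + V_water)
pts = (1.095 − 1)·1000·19.5/(19.5 + 6.4) = 71.5251
SG_new = 1 + 71.5251/1000

1.0715


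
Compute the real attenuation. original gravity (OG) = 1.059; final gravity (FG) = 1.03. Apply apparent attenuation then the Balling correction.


AA = (OG−FG)/(OG−1)·100;  RA = AA·0.8192
AA = (1.059 − 1.03)/(1.059 − 1)·100 = 49.1525
RA = 49.1525·0.8192

40.2658 %


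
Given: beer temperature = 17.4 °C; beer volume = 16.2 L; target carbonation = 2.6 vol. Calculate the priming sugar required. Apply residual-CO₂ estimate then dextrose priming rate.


residual = 14.695·(0.01821 + 0.09011·e^(−0.04·T));  sugar = (target − residual)·4.0·V
residual = 14.695·(0.01821 + 0.09011·e^(−0.04·17.4)) = 0.9278
sugar = (2.6 − 0.9278)·4.0·16.2

108.3590 g


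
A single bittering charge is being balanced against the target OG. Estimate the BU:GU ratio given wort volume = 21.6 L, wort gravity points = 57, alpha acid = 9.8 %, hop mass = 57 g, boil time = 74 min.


U = 1.65·0.000125^(GP/1000)·(1−e^(−0.04t))/4.15;  IBU = (α/100)·m·U·1000/V;  BU:GU = IBU/GP
U = 1.65·0.000125^(57/1000)·(1−e^(−0.04·74))/4.15 = 0.2259
IBU = (9.8/100)·57·0.2259·1000/21.6 = 58.4115
BU:GU = 58.4115/57

1.0248


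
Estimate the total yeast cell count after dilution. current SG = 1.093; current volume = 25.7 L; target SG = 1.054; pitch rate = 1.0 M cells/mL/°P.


V_w = V·((SG_c−1)/(SG_t−1)−1);  °P = 259 − 259/SG_t;  cells = rate·(V+V_w)·°P
V_w = 25.7·((1.093−1)/(1.054−1)−1) = 18.5611
V_final = 25.7 + 18.5611 = 44.2611
°P = 259 − 259/1.054 = 13.2694
cells = 1.0·44.2611·13.2694

587.3206 billion cells


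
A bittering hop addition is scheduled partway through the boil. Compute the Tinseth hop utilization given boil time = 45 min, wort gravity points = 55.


U = 1.65·0.000125^(GP/1000) · (1 − e^(−0.04·t))/4.15
bigness = 1.65·0.000125^(55/1000) = 1.0065
boil_factor = (1 − e^(−0.04·45))/4.15 = 0.2011
U = 1.0065 · 0.2011

0.2024


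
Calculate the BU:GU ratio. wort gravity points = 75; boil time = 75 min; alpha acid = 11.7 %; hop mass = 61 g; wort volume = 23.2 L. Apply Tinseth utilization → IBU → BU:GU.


U = 1.65·0.000125^(GP/1000)·(1−e^(−0.04t))/4.15;  IBU = (α/100)·m·U·1000/V;  BU:GU = IBU/GP
U = 1.65·0.000125^(75/1000)·(1−e^(−0.04·75))/4.15 = 0.1925
IBU = (11.7/100)·61·0.1925·1000/23.2 = 59.2315
BU:GU = 59.2315/75

0.7898


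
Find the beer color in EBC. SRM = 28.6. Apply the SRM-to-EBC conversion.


EBC = SRM · 1.97
EBC = 28.6 · 1.97

56.3420 EBC


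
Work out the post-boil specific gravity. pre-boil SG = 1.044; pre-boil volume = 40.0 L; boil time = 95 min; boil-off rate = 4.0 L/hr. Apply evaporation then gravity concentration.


V_post = V_pre − rate·(t/60);  SG_post = 1 + (SG_pre−1)·V_pre/V_post
V_post = 40.0 − 4.0·(95/60) = 33.6667
SG_post = 1 + (1.044 − 1)·40.0/33.6667

1.0523


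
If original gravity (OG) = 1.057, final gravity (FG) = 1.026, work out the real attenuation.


AA = (OG−FG)/(OG−1)·100;  RA = AA·0.8192
AA = (1.057 − 1.026)/(1.057 − 1)·100 = 54.3860
RA = 54.3860·0.8192

44.5530 %


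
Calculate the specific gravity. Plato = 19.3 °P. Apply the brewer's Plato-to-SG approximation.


SG = 259/(259 − P)
SG = 259/(259 − 19.3)

1.0805


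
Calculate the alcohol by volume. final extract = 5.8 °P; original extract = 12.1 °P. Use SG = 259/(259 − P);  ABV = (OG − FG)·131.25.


OG = 259/(259 − 12.1) = 1.0490
FG = 259/(259 − 5.8) = 1.0229
ABV = (1.0490 − 1.0229)·131.25

3.4257 % ABV


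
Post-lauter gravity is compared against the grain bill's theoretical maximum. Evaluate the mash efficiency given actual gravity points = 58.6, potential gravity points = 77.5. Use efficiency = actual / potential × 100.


efficiency = 58.6 / 77.5 × 100

75.6129 %


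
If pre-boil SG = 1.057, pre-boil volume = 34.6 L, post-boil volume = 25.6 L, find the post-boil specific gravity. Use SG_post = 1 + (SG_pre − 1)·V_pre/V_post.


pts_pre = (1.057 − 1)·1000 = 57.0000
pts_post = 57.0000·34.6/25.6 = 77.0391
SG_post = 1 + 77.0391/1000

1.0770


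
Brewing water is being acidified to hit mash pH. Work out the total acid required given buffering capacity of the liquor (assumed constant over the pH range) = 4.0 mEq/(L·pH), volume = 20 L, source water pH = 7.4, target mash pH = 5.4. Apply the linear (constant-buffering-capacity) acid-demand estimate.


acid = buffering capacity · (pH_source − pH_target) · V
acid = 4.0 · (7.4 − 5.4) · 20

160.0000 mEq


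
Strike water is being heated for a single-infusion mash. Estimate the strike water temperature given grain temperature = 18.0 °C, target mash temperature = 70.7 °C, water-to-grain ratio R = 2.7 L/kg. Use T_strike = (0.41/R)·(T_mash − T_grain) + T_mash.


T_strike = (0.41/2.7)·(70.7 − 18.0) + 70.7

78.7026 °C


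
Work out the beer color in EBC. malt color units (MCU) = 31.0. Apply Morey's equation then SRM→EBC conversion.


SRM = 1.4922·MCU^0.6859;  EBC = SRM·1.97
SRM = 1.4922·31.0^0.6859 = 15.7308
EBC = 15.7308·1.97

30.9898 EBC


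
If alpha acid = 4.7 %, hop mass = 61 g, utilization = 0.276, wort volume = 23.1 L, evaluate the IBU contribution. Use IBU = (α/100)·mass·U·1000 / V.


IBU = (4.7/100)·61·0.276·1000 / 23.1

34.2551 IBU


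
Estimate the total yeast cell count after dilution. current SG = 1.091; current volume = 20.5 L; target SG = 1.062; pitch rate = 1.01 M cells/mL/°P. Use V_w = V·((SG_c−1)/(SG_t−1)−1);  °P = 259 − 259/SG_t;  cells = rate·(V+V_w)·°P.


V_w = 20.5·((1.091−1)/(1.062−1)−1) = 9.5887
V_final = 20.5 + 9.5887 = 30.0887
°P = 259 − 259/1.062 = 15.1205
cells = 1.01·30.0887·15.1205

459.5067 billion cells


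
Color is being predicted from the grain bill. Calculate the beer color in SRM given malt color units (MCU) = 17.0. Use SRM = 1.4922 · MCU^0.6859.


SRM = 1.4922 · 17.0^0.6859

10.4182 SRM


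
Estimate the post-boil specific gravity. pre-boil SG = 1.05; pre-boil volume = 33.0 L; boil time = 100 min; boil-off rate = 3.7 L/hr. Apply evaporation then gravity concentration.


V_post = V_pre − rate·(t/60);  SG_post = 1 + (SG_pre−1)·V_pre/V_post
V_post = 33.0 − 3.7·(100/60) = 26.8333
SG_post = 1 + (1.05 − 1)·33.0/26.8333

1.0615


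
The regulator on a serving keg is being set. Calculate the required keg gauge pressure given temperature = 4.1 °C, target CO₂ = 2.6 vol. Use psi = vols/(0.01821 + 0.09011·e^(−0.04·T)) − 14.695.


psi = 2.6/(0.01821 + 0.09011·e^(−0.04·4.1)) − 14.695

12.7630 psi


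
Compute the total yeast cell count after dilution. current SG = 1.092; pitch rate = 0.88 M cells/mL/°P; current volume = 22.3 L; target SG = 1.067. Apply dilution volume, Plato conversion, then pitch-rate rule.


V_w = V·((SG_c−1)/(SG_t−1)−1);  °P = 259 − 259/SG_t;  cells = rate·(V+V_w)·°P
V_w = 22.3·((1.092−1)/(1.067−1)−1) = 8.3209
V_final = 22.3 + 8.3209 = 30.6209
°P = 259 − 259/1.067 = 16.2634
cells = 0.88·30.6209·16.2634

438.2387 billion cells


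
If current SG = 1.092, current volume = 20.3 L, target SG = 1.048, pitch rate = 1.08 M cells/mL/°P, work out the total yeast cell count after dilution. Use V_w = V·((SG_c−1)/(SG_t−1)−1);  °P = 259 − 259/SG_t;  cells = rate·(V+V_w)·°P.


V_w = 20.3·((1.092−1)/(1.048−1)−1) = 18.6083
V_final = 20.3 + 18.6083 = 38.9083
°P = 259 − 259/1.048 = 11.8626
cells = 1.08·38.9083·11.8626

498.4781 billion cells


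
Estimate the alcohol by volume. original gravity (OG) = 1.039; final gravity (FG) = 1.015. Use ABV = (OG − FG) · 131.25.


ABV = (1.039 − 1.015) · 131.25

3.1500 % ABV


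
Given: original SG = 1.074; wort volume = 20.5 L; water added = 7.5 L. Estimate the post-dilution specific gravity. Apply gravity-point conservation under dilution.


SG_new = 1 + (SG_old − 1)·V_old/(V_old + V_water)
pts = (1.074 − 1)·1000·20.5/(20.5 + 7.5) = 54.1786
SG_new = 1 + 54.1786/1000

1.0542


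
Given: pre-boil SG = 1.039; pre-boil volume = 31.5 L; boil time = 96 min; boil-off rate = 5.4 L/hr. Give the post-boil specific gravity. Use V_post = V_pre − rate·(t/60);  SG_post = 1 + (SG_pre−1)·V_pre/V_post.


V_post = 31.5 − 5.4·(96/60) = 22.8600
SG_post = 1 + (1.039 − 1)·31.5/22.8600

1.0537


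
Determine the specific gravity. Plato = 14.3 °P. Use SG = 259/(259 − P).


SG = 259/(259 − 14.3)

1.0584


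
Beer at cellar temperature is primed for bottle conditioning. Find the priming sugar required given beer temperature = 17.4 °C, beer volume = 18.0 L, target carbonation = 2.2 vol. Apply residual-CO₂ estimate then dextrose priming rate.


residual = 14.695·(0.01821 + 0.09011·e^(−0.04·T));  sugar = (target − residual)·4.0·V
residual = 14.695·(0.01821 + 0.09011·e^(−0.04·17.4)) = 0.9278
sugar = (2.2 − 0.9278)·4.0·18.0

91.5989 g


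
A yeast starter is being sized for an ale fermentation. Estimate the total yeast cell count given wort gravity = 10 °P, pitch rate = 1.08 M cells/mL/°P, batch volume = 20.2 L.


cells (billions) = rate · V_L · °P
cells = 1.08 · 20.2 · 10

218.1600 billion cells


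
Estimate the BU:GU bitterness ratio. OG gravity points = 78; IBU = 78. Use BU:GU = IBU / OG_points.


BU:GU = 78 / 78

1.0000


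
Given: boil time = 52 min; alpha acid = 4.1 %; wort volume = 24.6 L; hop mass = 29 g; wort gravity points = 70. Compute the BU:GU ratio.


U = 1.65·0.000125^(GP/1000)·(1−e^(−0.04t))/4.15;  IBU = (α/100)·m·U·1000/V;  BU:GU = IBU/GP
U = 1.65·0.000125^(70/1000)·(1−e^(−0.04·52))/4.15 = 0.1855
IBU = (4.1/100)·29·0.1855·1000/24.6 = 8.9641
BU:GU = 8.9641/70

0.1281


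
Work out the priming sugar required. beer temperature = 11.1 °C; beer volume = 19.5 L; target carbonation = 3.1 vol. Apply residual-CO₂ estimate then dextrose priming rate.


residual = 14.695·(0.01821 + 0.09011·e^(−0.04·T));  sugar = (target − residual)·4.0·V
residual = 14.695·(0.01821 + 0.09011·e^(−0.04·11.1)) = 1.1170
sugar = (3.1 − 1.1170)·4.0·19.5

154.6738 g


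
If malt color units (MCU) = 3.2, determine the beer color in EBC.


SRM = 1.4922·MCU^0.6859;  EBC = SRM·1.97
SRM = 1.4922·3.2^0.6859 = 3.3137
EBC = 3.3137·1.97

6.5279 EBC


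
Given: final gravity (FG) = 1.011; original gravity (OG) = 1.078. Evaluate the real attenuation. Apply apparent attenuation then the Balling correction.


AA = (OG−FG)/(OG−1)·100;  RA = AA·0.8192
AA = (1.078 − 1.011)/(1.078 − 1)·100 = 85.8974
RA = 85.8974·0.8192

70.3672 %


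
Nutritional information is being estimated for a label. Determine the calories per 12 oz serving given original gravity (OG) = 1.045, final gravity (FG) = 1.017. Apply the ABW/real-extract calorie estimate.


ABW = (OG−FG)·131.25·0.79/FG;  °P = 259 − 259/SG (for OG→OE and FG→AE);  RE = 0.1808·OE + 0.8192·AE;  Cal = (6.9·ABW + 4·(RE−0.1))·FG·3.55
ABW = (1.045 − 1.017)·131.25·0.79/1.017 = 2.8547
OE = 259 − 259/1.045 = 11.1531 °P
AE = 259 − 259/1.017 = 4.3294 °P
RE = 0.1808·11.1531 + 0.8192·4.3294 = 5.5631 °P
Cal = (6.9·2.8547 + 4·(5.5631−0.1))·1.017·3.55

150.0103 kcal


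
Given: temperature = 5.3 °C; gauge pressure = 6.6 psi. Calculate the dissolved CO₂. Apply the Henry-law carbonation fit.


vols = (P + 14.695)·(0.01821 + 0.09011·e^(−0.04·T))
vols = (6.6 + 14.695)·(0.01821 + 0.09011·e^(−0.04·5.3))

1.9401 volumes


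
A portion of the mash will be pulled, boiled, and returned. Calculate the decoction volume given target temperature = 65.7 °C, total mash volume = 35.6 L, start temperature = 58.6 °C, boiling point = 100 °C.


V_dec = V_total·(T_target − T_start)/(T_boil − T_start)
V_dec = 35.6·(65.7 − 58.6)/(100 − 58.6)

6.1053 L


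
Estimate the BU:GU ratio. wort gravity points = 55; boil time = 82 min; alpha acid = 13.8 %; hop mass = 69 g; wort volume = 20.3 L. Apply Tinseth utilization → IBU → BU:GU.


U = 1.65·0.000125^(GP/1000)·(1−e^(−0.04t))/4.15;  IBU = (α/100)·m·U·1000/V;  BU:GU = IBU/GP
U = 1.65·0.000125^(55/1000)·(1−e^(−0.04·82))/4.15 = 0.2334
IBU = (13.8/100)·69·0.2334·1000/20.3 = 109.4815
BU:GU = 109.4815/55

1.9906


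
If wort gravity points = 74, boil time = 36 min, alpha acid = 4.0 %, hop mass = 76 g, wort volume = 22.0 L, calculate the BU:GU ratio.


U = 1.65·0.000125^(GP/1000)·(1−e^(−0.04t))/4.15;  IBU = (α/100)·m·U·1000/V;  BU:GU = IBU/GP
U = 1.65·0.000125^(74/1000)·(1−e^(−0.04·36))/4.15 = 0.1560
IBU = (4.0/100)·76·0.1560·1000/22.0 = 21.5588
BU:GU = 21.5588/74

0.2913


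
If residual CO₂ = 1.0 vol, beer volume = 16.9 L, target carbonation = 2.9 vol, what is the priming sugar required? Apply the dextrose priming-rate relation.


sugar = (target − residual)·4.0·V
sugar = (2.9 − 1.0)·4.0·16.9

128.4400 g


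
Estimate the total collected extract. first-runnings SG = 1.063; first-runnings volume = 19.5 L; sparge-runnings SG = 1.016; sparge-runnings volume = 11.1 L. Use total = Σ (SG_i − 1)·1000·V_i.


first = (1.063 − 1)·1000·19.5 = 1228.5000
sparge = (1.016 − 1)·1000·11.1 = 177.6000
total = 1228.5000 + 177.6000

1406.1000 gravity·L


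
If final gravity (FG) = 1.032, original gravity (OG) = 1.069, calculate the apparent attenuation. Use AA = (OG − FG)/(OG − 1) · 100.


AA = (1.069 − 1.032)/(1.069 − 1) · 100

53.6232 %


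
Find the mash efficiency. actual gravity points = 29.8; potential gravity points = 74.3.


efficiency = actual / potential × 100
efficiency = 29.8 / 74.3 × 100

40.1077 %


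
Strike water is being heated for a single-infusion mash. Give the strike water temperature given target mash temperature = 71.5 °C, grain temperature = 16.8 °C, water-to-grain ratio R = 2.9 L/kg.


T_strike = (0.41/R)·(T_mash − T_grain) + T_mash
T_strike = (0.41/2.9)·(71.5 − 16.8) + 71.5

79.2334 °C


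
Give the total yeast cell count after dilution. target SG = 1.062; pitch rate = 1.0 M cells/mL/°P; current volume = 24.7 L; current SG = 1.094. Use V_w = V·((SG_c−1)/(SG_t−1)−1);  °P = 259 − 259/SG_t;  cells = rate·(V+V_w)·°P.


V_w = 24.7·((1.094−1)/(1.062−1)−1) = 12.7484
V_final = 24.7 + 12.7484 = 37.4484
°P = 259 − 259/1.062 = 15.1205
cells = 1.0·37.4484·15.1205

566.2394 billion cells


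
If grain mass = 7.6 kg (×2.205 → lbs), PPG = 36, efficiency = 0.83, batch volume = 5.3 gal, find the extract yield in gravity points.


points = lbs × PPG × eff / vol
lbs = 7.6 × 2.205 = 16.7580
points = 16.7580 × 36 × 0.83 / 5.3

94.4772 points


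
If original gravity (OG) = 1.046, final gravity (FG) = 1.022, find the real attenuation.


AA = (OG−FG)/(OG−1)·100;  RA = AA·0.8192
AA = (1.046 − 1.022)/(1.046 − 1)·100 = 52.1739
RA = 52.1739·0.8192

42.7409 %


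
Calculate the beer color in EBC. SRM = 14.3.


EBC = SRM · 1.97
EBC = 14.3 · 1.97

28.1710 EBC


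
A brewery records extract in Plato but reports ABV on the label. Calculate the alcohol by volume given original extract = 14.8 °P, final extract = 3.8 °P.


SG = 259/(259 − P);  ABV = (OG − FG)·131.25
OG = 259/(259 − 14.8) = 1.0606
FG = 259/(259 − 3.8) = 1.0149
ABV = (1.0606 − 1.0149)·131.25

6.0002 % ABV


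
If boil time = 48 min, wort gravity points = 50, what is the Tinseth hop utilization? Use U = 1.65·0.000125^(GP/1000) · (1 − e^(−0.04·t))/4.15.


bigness = 1.65·0.000125^(50/1000) = 1.0528
boil_factor = (1 − e^(−0.04·48))/4.15 = 0.2056
U = 1.0528 · 0.2056

0.2165


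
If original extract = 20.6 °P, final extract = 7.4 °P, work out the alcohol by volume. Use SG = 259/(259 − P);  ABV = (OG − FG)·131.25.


OG = 259/(259 − 20.6) = 1.0864
FG = 259/(259 − 7.4) = 1.0294
ABV = (1.0864 − 1.0294)·131.25

7.4809 % ABV


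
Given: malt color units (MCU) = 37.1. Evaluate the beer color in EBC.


SRM = 1.4922·MCU^0.6859;  EBC = SRM·1.97
SRM = 1.4922·37.1^0.6859 = 17.7935
EBC = 17.7935·1.97

35.0531 EBC


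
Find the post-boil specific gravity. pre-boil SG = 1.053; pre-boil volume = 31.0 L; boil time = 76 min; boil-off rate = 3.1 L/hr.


V_post = V_pre − rate·(t/60);  SG_post = 1 + (SG_pre−1)·V_pre/V_post
V_post = 31.0 − 3.1·(76/60) = 27.0733
SG_post = 1 + (1.053 − 1)·31.0/27.0733

1.0607


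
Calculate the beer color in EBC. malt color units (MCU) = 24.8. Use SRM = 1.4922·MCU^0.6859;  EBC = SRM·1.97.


SRM = 1.4922·24.8^0.6859 = 13.4984
EBC = 13.4984·1.97

26.5918 EBC


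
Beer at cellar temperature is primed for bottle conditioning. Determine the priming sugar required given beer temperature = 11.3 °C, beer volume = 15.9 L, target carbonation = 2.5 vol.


residual = 14.695·(0.01821 + 0.09011·e^(−0.04·T));  sugar = (target − residual)·4.0·V
residual = 14.695·(0.01821 + 0.09011·e^(−0.04·11.3)) = 1.1102
sugar = (2.5 − 1.1102)·4.0·15.9

88.3891 g


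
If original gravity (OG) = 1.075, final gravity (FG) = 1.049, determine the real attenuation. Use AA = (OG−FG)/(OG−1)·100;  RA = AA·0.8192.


AA = (1.075 − 1.049)/(1.075 − 1)·100 = 34.6667
RA = 34.6667·0.8192

28.3989 %


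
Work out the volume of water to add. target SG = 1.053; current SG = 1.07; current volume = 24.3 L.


V_water = V·((SG_curr − 1)/(SG_target − 1) − 1)
V_water = 24.3·((1.07 − 1)/(1.053 − 1) − 1)

7.7943 L


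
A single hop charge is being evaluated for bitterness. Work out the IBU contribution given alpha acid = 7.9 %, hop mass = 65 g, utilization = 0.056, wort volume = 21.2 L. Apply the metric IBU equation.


IBU = (α/100)·mass·U·1000 / V
IBU = (7.9/100)·65·0.056·1000 / 21.2

13.5642 IBU


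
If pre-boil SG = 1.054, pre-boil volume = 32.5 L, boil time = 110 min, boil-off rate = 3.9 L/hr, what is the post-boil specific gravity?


V_post = V_pre − rate·(t/60);  SG_post = 1 + (SG_pre−1)·V_pre/V_post
V_post = 32.5 − 3.9·(110/60) = 25.3500
SG_post = 1 + (1.054 − 1)·32.5/25.3500

1.0692


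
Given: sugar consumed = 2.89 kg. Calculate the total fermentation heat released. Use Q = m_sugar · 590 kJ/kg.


Q = 2.89 · 590

1705.1000 kJ


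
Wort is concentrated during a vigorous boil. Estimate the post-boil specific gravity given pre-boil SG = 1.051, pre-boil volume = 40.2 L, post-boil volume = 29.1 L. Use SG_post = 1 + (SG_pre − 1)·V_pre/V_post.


pts_pre = (1.051 − 1)·1000 = 51.0000
pts_post = 51.0000·40.2/29.1 = 70.4536
SG_post = 1 + 70.4536/1000

1.0705


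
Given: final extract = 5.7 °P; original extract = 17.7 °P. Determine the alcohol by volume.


SG = 259/(259 − P);  ABV = (OG − FG)·131.25
OG = 259/(259 − 17.7) = 1.0734
FG = 259/(259 − 5.7) = 1.0225
ABV = (1.0734 − 1.0225)·131.25

6.6740 % ABV


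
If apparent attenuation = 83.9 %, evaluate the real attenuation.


RA = AA · 0.8192
RA = 83.9 · 0.8192

68.7309 %


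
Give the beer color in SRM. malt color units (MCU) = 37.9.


SRM = 1.4922 · MCU^0.6859
SRM = 1.4922 · 37.9^0.6859

18.0558 SRM


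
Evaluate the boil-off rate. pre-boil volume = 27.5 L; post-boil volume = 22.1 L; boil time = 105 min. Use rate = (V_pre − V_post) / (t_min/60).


rate = (27.5 − 22.1) / (105/60)

3.0857 L/hr


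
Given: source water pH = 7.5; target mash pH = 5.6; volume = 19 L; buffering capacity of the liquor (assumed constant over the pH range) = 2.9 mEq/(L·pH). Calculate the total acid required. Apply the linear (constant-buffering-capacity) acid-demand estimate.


acid = buffering capacity · (pH_source − pH_target) · V
acid = 2.9 · (7.5 − 5.6) · 19

104.6900 mEq


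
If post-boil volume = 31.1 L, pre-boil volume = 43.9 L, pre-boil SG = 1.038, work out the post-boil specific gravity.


SG_post = 1 + (SG_pre − 1)·V_pre/V_post
pts_pre = (1.038 − 1)·1000 = 38.0000
pts_post = 38.0000·43.9/31.1 = 53.6399
SG_post = 1 + 53.6399/1000

1.0536


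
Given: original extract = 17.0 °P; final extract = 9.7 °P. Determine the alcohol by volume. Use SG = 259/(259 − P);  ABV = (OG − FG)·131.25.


OG = 259/(259 − 17.0) = 1.0702
FG = 259/(259 − 9.7) = 1.0389
ABV = (1.0702 − 1.0389)·131.25

4.1132 % ABV


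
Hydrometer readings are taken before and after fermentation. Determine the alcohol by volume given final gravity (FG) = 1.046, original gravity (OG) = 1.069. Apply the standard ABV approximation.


ABV = (OG − FG) · 131.25
ABV = (1.069 − 1.046) · 131.25

3.0187 % ABV


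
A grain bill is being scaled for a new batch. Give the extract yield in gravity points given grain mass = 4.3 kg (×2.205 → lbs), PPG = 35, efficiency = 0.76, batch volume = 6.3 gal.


points = lbs × PPG × eff / vol
lbs = 4.3 × 2.205 = 9.4815
points = 9.4815 × 35 × 0.76 / 6.3

40.0330 points


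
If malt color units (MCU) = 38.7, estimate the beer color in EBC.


SRM = 1.4922·MCU^0.6859;  EBC = SRM·1.97
SRM = 1.4922·38.7^0.6859 = 18.3163
EBC = 18.3163·1.97

36.0831 EBC


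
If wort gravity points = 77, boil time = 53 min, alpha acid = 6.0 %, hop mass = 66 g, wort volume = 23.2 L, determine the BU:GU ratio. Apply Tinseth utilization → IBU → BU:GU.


U = 1.65·0.000125^(GP/1000)·(1−e^(−0.04t))/4.15;  IBU = (α/100)·m·U·1000/V;  BU:GU = IBU/GP
U = 1.65·0.000125^(77/1000)·(1−e^(−0.04·53))/4.15 = 0.1751
IBU = (6.0/100)·66·0.1751·1000/23.2 = 29.8932
BU:GU = 29.8932/77

0.3882


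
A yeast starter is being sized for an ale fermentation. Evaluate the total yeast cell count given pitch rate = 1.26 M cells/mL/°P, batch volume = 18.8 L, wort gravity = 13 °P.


cells (billions) = rate · V_L · °P
cells = 1.26 · 18.8 · 13

307.9440 billion cells


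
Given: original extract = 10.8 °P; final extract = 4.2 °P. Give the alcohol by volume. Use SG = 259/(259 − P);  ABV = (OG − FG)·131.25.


OG = 259/(259 − 10.8) = 1.0435
FG = 259/(259 − 4.2) = 1.0165
ABV = (1.0435 − 1.0165)·131.25

3.5477 % ABV


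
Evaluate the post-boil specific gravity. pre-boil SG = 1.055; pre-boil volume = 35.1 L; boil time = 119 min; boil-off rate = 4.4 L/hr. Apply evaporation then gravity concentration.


V_post = V_pre − rate·(t/60);  SG_post = 1 + (SG_pre−1)·V_pre/V_post
V_post = 35.1 − 4.4·(119/60) = 26.3733
SG_post = 1 + (1.055 − 1)·35.1/26.3733

1.0732


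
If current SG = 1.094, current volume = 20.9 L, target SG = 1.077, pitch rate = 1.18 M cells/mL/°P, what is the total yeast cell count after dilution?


V_w = V·((SG_c−1)/(SG_t−1)−1);  °P = 259 − 259/SG_t;  cells = rate·(V+V_w)·°P
V_w = 20.9·((1.094−1)/(1.077−1)−1) = 4.6143
V_final = 20.9 + 4.6143 = 25.5143
°P = 259 − 259/1.077 = 18.5172
cells = 1.18·25.5143·18.5172

557.4940 billion cells


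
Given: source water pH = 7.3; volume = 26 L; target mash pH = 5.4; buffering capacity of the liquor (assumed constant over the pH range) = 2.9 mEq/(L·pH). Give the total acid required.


acid = buffering capacity · (pH_source − pH_target) · V
acid = 2.9 · (7.3 − 5.4) · 26

143.2600 mEq


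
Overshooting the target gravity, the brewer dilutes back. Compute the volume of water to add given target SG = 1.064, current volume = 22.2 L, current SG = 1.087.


V_water = V·((SG_curr − 1)/(SG_target − 1) − 1)
V_water = 22.2·((1.087 − 1)/(1.064 − 1) − 1)

7.9781 L


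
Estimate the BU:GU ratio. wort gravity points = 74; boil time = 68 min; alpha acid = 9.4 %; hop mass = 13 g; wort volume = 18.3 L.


U = 1.65·0.000125^(GP/1000)·(1−e^(−0.04t))/4.15;  IBU = (α/100)·m·U·1000/V;  BU:GU = IBU/GP
U = 1.65·0.000125^(74/1000)·(1−e^(−0.04·68))/4.15 = 0.1910
IBU = (9.4/100)·13·0.1910·1000/18.3 = 12.7536
BU:GU = 12.7536/74

0.1723


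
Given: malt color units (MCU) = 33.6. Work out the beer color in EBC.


SRM = 1.4922·MCU^0.6859;  EBC = SRM·1.97
SRM = 1.4922·33.6^0.6859 = 16.6243
EBC = 16.6243·1.97

32.7499 EBC


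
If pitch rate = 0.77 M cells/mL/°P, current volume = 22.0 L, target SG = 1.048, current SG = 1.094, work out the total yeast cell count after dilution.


V_w = V·((SG_c−1)/(SG_t−1)−1);  °P = 259 − 259/SG_t;  cells = rate·(V+V_w)·°P
V_w = 22.0·((1.094−1)/(1.048−1)−1) = 21.0833
V_final = 22.0 + 21.0833 = 43.0833
°P = 259 − 259/1.048 = 11.8626
cells = 0.77·43.0833·11.8626

393.5317 billion cells


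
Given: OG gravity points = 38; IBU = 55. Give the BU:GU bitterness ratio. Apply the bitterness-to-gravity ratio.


BU:GU = IBU / OG_points
BU:GU = 55 / 38

1.4474


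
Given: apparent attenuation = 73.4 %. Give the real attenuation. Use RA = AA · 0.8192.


RA = 73.4 · 0.8192

60.1293 %


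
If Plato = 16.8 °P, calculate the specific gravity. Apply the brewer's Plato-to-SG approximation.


SG = 259/(259 − P)
SG = 259/(259 − 16.8)

1.0694


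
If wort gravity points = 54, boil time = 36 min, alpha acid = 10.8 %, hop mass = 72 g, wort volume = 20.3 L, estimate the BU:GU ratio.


U = 1.65·0.000125^(GP/1000)·(1−e^(−0.04t))/4.15;  IBU = (α/100)·m·U·1000/V;  BU:GU = IBU/GP
U = 1.65·0.000125^(54/1000)·(1−e^(−0.04·36))/4.15 = 0.1867
IBU = (10.8/100)·72·0.1867·1000/20.3 = 71.5311
BU:GU = 71.5311/54

1.3246


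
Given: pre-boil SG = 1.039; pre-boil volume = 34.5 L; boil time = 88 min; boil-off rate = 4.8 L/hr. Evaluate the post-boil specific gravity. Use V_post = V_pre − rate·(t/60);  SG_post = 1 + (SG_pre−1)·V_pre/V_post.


V_post = 34.5 − 4.8·(88/60) = 27.4600
SG_post = 1 + (1.039 − 1)·34.5/27.4600

1.0490


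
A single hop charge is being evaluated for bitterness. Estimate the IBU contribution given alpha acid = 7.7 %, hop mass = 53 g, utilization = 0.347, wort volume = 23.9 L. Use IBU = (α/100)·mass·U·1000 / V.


IBU = (7.7/100)·53·0.347·1000 / 23.9

59.2513 IBU


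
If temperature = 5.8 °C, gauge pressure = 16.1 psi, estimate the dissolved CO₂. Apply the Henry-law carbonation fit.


vols = (P + 14.695)·(0.01821 + 0.09011·e^(−0.04·T))
vols = (16.1 + 14.695)·(0.01821 + 0.09011·e^(−0.04·5.8))

2.7612 volumes


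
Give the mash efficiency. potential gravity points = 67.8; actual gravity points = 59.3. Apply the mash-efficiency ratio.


efficiency = actual / potential × 100
efficiency = 59.3 / 67.8 × 100

87.4631 %


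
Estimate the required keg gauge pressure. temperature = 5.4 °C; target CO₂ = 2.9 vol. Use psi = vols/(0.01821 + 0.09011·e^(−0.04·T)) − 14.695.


psi = 2.9/(0.01821 + 0.09011·e^(−0.04·5.4)) − 14.695

17.2381 psi


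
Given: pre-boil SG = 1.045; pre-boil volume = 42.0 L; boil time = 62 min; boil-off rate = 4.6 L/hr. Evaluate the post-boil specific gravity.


V_post = V_pre − rate·(t/60);  SG_post = 1 + (SG_pre−1)·V_pre/V_post
V_post = 42.0 − 4.6·(62/60) = 37.2467
SG_post = 1 + (1.045 − 1)·42.0/37.2467

1.0507
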